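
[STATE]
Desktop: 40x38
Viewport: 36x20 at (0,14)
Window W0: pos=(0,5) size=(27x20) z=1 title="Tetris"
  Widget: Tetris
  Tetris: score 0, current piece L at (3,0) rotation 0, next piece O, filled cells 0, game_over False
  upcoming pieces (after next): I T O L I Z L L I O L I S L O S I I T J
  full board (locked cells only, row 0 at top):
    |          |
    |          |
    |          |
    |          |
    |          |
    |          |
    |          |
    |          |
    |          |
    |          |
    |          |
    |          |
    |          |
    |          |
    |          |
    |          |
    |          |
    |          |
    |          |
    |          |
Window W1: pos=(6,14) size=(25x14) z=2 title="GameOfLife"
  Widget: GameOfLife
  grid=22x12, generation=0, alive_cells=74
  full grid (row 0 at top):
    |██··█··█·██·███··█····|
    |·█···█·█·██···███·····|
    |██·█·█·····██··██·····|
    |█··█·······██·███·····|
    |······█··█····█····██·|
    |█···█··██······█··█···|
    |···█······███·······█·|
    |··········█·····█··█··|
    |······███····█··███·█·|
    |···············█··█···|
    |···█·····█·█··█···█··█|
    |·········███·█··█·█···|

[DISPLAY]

┃     ┏━━━━━━━━━━━━━━━━━━━━━━━┓     
┃     ┃ GameOfLife            ┃     
┃     ┠───────────────────────┨     
┃     ┃Gen: 0                 ┃     
┃     ┃·█···█·█·██···███····· ┃     
┃     ┃██·█·█·····██··██····· ┃     
┃     ┃█··█·······██·███····· ┃     
┃     ┃······█··█····█····██· ┃     
┃     ┃█···█··██······█··█··· ┃     
┃     ┃···█······███·······█· ┃     
┗━━━━━┃··········█·····█··█·· ┃     
      ┃······███····█··███·█· ┃     
      ┃···············█··█··· ┃     
      ┗━━━━━━━━━━━━━━━━━━━━━━━┛     
                                    
                                    
                                    
                                    
                                    
                                    


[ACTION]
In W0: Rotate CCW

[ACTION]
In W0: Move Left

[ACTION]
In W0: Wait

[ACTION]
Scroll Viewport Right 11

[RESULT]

  ┏━━━━━━━━━━━━━━━━━━━━━━━┓         
  ┃ GameOfLife            ┃         
  ┠───────────────────────┨         
  ┃Gen: 0                 ┃         
  ┃·█···█·█·██···███····· ┃         
  ┃██·█·█·····██··██····· ┃         
  ┃█··█·······██·███····· ┃         
  ┃······█··█····█····██· ┃         
  ┃█···█··██······█··█··· ┃         
  ┃···█······███·······█· ┃         
━━┃··········█·····█··█·· ┃         
  ┃······███····█··███·█· ┃         
  ┃···············█··█··· ┃         
  ┗━━━━━━━━━━━━━━━━━━━━━━━┛         
                                    
                                    
                                    
                                    
                                    
                                    


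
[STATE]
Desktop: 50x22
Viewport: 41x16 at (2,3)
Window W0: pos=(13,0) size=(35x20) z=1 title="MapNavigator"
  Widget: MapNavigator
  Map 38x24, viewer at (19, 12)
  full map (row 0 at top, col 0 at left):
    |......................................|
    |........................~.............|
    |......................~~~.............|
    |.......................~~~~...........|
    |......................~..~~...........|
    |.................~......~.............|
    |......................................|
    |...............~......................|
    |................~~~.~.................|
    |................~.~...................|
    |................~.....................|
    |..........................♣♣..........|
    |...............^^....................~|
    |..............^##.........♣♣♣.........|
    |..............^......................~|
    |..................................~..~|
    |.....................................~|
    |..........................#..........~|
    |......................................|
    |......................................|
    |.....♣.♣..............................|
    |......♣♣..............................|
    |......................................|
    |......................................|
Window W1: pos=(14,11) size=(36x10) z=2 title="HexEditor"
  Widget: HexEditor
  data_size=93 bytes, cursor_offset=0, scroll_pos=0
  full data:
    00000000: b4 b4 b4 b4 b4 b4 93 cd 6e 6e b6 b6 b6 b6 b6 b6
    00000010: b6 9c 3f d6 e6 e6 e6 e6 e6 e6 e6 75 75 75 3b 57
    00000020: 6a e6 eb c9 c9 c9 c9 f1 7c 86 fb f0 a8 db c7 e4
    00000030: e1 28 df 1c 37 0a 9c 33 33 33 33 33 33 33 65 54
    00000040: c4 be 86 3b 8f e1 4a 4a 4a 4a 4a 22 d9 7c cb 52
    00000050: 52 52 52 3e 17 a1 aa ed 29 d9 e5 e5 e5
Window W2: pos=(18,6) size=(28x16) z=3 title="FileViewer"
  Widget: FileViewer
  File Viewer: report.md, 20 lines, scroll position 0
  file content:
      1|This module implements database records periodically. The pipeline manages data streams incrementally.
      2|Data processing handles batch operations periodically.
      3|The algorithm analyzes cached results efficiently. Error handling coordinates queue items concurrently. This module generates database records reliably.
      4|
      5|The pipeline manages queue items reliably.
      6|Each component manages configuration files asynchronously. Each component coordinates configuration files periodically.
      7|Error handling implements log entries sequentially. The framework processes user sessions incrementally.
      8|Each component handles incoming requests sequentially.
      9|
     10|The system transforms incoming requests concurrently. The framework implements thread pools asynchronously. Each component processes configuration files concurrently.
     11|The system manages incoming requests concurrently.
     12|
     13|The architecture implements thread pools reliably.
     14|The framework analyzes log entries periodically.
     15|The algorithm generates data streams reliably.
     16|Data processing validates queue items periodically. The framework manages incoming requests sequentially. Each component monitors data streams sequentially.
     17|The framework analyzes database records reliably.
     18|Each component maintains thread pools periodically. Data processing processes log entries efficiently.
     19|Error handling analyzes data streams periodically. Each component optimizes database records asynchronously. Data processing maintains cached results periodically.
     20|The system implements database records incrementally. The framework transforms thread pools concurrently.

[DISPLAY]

           ┃...................~..~~.....
           ┃..............~......~.......
           ┃.............................
           ┃....┏━━━━━━━━━━━━━━━━━━━━━━━━
           ┃....┃ FileViewer             
           ┃....┠────────────────────────
           ┃....┃This module implements d
           ┃....┃Data processing handles 
           ┃┏━━━┃The algorithm analyzes c
           ┃┃ He┃                        
           ┃┠───┃The pipeline manages que
           ┃┃000┃Each component manages c
           ┃┃000┃Error handling implement
           ┃┃000┃Each component handles i
           ┃┃000┃                        
           ┃┃000┃The system transforms in


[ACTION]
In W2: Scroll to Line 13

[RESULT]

           ┃...................~..~~.....
           ┃..............~......~.......
           ┃.............................
           ┃....┏━━━━━━━━━━━━━━━━━━━━━━━━
           ┃....┃ FileViewer             
           ┃....┠────────────────────────
           ┃....┃                        
           ┃....┃The system transforms in
           ┃┏━━━┃The system manages incom
           ┃┃ He┃                        
           ┃┠───┃The architecture impleme
           ┃┃000┃The framework analyzes l
           ┃┃000┃The algorithm generates 
           ┃┃000┃Data processing validate
           ┃┃000┃The framework analyzes d
           ┃┃000┃Each component maintains


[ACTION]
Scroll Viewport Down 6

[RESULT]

           ┃....┏━━━━━━━━━━━━━━━━━━━━━━━━
           ┃....┃ FileViewer             
           ┃....┠────────────────────────
           ┃....┃                        
           ┃....┃The system transforms in
           ┃┏━━━┃The system manages incom
           ┃┃ He┃                        
           ┃┠───┃The architecture impleme
           ┃┃000┃The framework analyzes l
           ┃┃000┃The algorithm generates 
           ┃┃000┃Data processing validate
           ┃┃000┃The framework analyzes d
           ┃┃000┃Each component maintains
           ┗┃000┃Error handling analyzes 
            ┗━━━┃The system implements da
                ┗━━━━━━━━━━━━━━━━━━━━━━━━


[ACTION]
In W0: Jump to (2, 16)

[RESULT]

           ┃    ┏━━━━━━━━━━━━━━━━━━━━━━━━
           ┃    ┃ FileViewer             
           ┃    ┠────────────────────────
           ┃    ┃                        
           ┃    ┃The system transforms in
           ┃┏━━━┃The system manages incom
           ┃┃ He┃                        
           ┃┠───┃The architecture impleme
           ┃┃000┃The framework analyzes l
           ┃┃000┃The algorithm generates 
           ┃┃000┃Data processing validate
           ┃┃000┃The framework analyzes d
           ┃┃000┃Each component maintains
           ┗┃000┃Error handling analyzes 
            ┗━━━┃The system implements da
                ┗━━━━━━━━━━━━━━━━━━━━━━━━


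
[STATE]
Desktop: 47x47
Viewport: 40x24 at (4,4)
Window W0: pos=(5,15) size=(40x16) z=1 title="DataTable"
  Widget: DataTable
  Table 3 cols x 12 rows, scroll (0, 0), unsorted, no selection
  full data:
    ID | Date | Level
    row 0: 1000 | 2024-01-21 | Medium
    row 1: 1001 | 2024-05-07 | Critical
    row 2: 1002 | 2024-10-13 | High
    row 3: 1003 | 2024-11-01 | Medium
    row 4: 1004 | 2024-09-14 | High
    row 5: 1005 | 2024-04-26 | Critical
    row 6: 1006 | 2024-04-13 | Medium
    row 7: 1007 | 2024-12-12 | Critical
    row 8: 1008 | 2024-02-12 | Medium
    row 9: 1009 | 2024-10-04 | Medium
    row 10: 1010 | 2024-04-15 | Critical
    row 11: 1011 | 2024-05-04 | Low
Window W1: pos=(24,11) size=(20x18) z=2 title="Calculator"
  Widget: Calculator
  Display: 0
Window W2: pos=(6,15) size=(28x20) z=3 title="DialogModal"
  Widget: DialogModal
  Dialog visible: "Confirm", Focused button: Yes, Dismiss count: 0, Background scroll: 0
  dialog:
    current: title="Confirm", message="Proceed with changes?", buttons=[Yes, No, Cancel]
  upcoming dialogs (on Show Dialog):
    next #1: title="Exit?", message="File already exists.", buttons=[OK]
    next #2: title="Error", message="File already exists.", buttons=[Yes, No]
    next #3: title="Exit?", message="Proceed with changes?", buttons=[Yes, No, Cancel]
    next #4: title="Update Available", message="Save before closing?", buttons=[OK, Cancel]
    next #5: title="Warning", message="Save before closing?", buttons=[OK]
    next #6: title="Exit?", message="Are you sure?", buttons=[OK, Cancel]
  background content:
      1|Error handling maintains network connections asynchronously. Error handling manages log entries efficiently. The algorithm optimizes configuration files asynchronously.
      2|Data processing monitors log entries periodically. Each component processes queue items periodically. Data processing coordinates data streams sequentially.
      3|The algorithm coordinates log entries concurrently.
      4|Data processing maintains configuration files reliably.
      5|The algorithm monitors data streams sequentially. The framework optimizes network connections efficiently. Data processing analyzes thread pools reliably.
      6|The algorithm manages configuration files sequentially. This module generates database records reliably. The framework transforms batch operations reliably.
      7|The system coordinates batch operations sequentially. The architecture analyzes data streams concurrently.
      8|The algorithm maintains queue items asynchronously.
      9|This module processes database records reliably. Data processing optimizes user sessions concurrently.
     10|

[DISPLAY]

                                        
                                        
                                        
                                        
                                        
                                        
                                        
                    ┏━━━━━━━━━━━━━━━━━━┓
                    ┃ Calculator       ┃
                    ┠──────────────────┨
                    ┃                 0┃
 ┏┏━━━━━━━━━━━━━━━━━━━━━━━━━━┓───┬───┐ ┃
 ┃┃ DialogModal              ┃ 9 │ ÷ │ ┃
 ┠┠──────────────────────────┨───┼───┤ ┃
 ┃┃Error handling maintains n┃ 6 │ × │ ┃
 ┃┃Data processing monitors l┃───┼───┤ ┃
 ┃┃The algorithm coordinates ┃ 3 │ - │ ┃
 ┃┃Data processing maintains ┃───┼───┤ ┃
 ┃┃The algorithm monitors dat┃ = │ + │ ┃
 ┃┃Th┌────────────────────┐nf┃───┼───┤ ┃
 ┃┃Th│      Confirm       │at┃ MR│ M+│ ┃
 ┃┃Th│Proceed with changes│qu┃───┴───┘ ┃
 ┃┃Th│[Yes]  No   Cancel  │ta┃         ┃
 ┃┃  └────────────────────┘  ┃         ┃


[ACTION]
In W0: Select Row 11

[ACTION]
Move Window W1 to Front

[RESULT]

                                        
                                        
                                        
                                        
                                        
                                        
                                        
                    ┏━━━━━━━━━━━━━━━━━━┓
                    ┃ Calculator       ┃
                    ┠──────────────────┨
                    ┃                 0┃
 ┏┏━━━━━━━━━━━━━━━━━┃┌───┬───┬───┬───┐ ┃
 ┃┃ DialogModal     ┃│ 7 │ 8 │ 9 │ ÷ │ ┃
 ┠┠─────────────────┃├───┼───┼───┼───┤ ┃
 ┃┃Error handling ma┃│ 4 │ 5 │ 6 │ × │ ┃
 ┃┃Data processing m┃├───┼───┼───┼───┤ ┃
 ┃┃The algorithm coo┃│ 1 │ 2 │ 3 │ - │ ┃
 ┃┃Data processing m┃├───┼───┼───┼───┤ ┃
 ┃┃The algorithm mon┃│ 0 │ . │ = │ + │ ┃
 ┃┃Th┌──────────────┃├───┼───┼───┼───┤ ┃
 ┃┃Th│      Confirm ┃│ C │ MC│ MR│ M+│ ┃
 ┃┃Th│Proceed with c┃└───┴───┴───┴───┘ ┃
 ┃┃Th│[Yes]  No   Ca┃                  ┃
 ┃┃  └──────────────┃                  ┃


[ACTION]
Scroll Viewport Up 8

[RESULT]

                                        
                                        
                                        
                                        
                                        
                                        
                                        
                                        
                                        
                                        
                                        
                    ┏━━━━━━━━━━━━━━━━━━┓
                    ┃ Calculator       ┃
                    ┠──────────────────┨
                    ┃                 0┃
 ┏┏━━━━━━━━━━━━━━━━━┃┌───┬───┬───┬───┐ ┃
 ┃┃ DialogModal     ┃│ 7 │ 8 │ 9 │ ÷ │ ┃
 ┠┠─────────────────┃├───┼───┼───┼───┤ ┃
 ┃┃Error handling ma┃│ 4 │ 5 │ 6 │ × │ ┃
 ┃┃Data processing m┃├───┼───┼───┼───┤ ┃
 ┃┃The algorithm coo┃│ 1 │ 2 │ 3 │ - │ ┃
 ┃┃Data processing m┃├───┼───┼───┼───┤ ┃
 ┃┃The algorithm mon┃│ 0 │ . │ = │ + │ ┃
 ┃┃Th┌──────────────┃├───┼───┼───┼───┤ ┃


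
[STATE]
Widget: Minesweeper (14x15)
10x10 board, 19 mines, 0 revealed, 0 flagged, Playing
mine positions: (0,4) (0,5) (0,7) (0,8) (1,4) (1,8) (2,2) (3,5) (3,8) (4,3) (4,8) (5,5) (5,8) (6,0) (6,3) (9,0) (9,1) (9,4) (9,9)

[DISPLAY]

■■■■■■■■■■    
■■■■■■■■■■    
■■■■■■■■■■    
■■■■■■■■■■    
■■■■■■■■■■    
■■■■■■■■■■    
■■■■■■■■■■    
■■■■■■■■■■    
■■■■■■■■■■    
■■■■■■■■■■    
              
              
              
              
              


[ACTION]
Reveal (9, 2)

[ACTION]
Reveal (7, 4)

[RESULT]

■■■■■■■■■■    
■■■■■■■■■■    
■■■■■■■■■■    
■■■■■■■■■■    
■■■■■■■■■■    
■■■■■■■■■■    
■■■■■■■■■■    
■■■■1■■■■■    
■■■■■■■■■■    
■■1■■■■■■■    
              
              
              
              
              


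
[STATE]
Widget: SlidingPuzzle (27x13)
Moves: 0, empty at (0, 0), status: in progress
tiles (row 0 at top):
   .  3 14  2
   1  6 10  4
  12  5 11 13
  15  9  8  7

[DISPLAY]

┌────┬────┬────┬────┐      
│    │  3 │ 14 │  2 │      
├────┼────┼────┼────┤      
│  1 │  6 │ 10 │  4 │      
├────┼────┼────┼────┤      
│ 12 │  5 │ 11 │ 13 │      
├────┼────┼────┼────┤      
│ 15 │  9 │  8 │  7 │      
└────┴────┴────┴────┘      
Moves: 0                   
                           
                           
                           


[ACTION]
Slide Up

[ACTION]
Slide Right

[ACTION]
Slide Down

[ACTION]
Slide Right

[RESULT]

┌────┬────┬────┬────┐      
│    │  3 │ 14 │  2 │      
├────┼────┼────┼────┤      
│  1 │  6 │ 10 │  4 │      
├────┼────┼────┼────┤      
│ 12 │  5 │ 11 │ 13 │      
├────┼────┼────┼────┤      
│ 15 │  9 │  8 │  7 │      
└────┴────┴────┴────┘      
Moves: 2                   
                           
                           
                           


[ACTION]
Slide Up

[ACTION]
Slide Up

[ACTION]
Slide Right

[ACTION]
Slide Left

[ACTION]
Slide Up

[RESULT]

┌────┬────┬────┬────┐      
│  1 │  3 │ 14 │  2 │      
├────┼────┼────┼────┤      
│ 12 │  6 │ 10 │  4 │      
├────┼────┼────┼────┤      
│  5 │  9 │ 11 │ 13 │      
├────┼────┼────┼────┤      
│ 15 │    │  8 │  7 │      
└────┴────┴────┴────┘      
Moves: 6                   
                           
                           
                           


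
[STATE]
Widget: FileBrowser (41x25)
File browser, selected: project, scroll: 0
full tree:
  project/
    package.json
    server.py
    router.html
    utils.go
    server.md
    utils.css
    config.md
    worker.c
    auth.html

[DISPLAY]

> [-] project/                           
    package.json                         
    server.py                            
    router.html                          
    utils.go                             
    server.md                            
    utils.css                            
    config.md                            
    worker.c                             
    auth.html                            
                                         
                                         
                                         
                                         
                                         
                                         
                                         
                                         
                                         
                                         
                                         
                                         
                                         
                                         
                                         


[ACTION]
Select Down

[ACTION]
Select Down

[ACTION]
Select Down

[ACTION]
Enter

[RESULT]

  [-] project/                           
    package.json                         
    server.py                            
  > router.html                          
    utils.go                             
    server.md                            
    utils.css                            
    config.md                            
    worker.c                             
    auth.html                            
                                         
                                         
                                         
                                         
                                         
                                         
                                         
                                         
                                         
                                         
                                         
                                         
                                         
                                         
                                         


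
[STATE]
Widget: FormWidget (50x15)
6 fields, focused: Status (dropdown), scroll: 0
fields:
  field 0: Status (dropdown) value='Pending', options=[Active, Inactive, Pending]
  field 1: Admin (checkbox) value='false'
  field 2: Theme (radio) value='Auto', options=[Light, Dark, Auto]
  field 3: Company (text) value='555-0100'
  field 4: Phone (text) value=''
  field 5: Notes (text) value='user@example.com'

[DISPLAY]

> Status:     [Pending                          ▼]
  Admin:      [ ]                                 
  Theme:      ( ) Light  ( ) Dark  (●) Auto       
  Company:    [555-0100                          ]
  Phone:      [                                  ]
  Notes:      [user@example.com                  ]
                                                  
                                                  
                                                  
                                                  
                                                  
                                                  
                                                  
                                                  
                                                  


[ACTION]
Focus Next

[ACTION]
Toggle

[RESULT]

  Status:     [Pending                          ▼]
> Admin:      [x]                                 
  Theme:      ( ) Light  ( ) Dark  (●) Auto       
  Company:    [555-0100                          ]
  Phone:      [                                  ]
  Notes:      [user@example.com                  ]
                                                  
                                                  
                                                  
                                                  
                                                  
                                                  
                                                  
                                                  
                                                  


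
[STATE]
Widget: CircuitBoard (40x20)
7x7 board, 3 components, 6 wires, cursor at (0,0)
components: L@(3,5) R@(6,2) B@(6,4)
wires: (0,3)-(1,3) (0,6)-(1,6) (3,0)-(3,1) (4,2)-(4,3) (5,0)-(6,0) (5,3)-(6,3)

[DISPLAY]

   0 1 2 3 4 5 6                        
0  [.]          ·           ·           
                │           │           
1               ·           ·           
                                        
2                                       
                                        
3   · ─ ·               L               
                                        
4           · ─ ·                       
                                        
5   ·           ·                       
    │           │                       
6   ·       R   ·   B                   
Cursor: (0,0)                           
                                        
                                        
                                        
                                        
                                        


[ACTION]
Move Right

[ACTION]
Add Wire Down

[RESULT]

   0 1 2 3 4 5 6                        
0      [.]      ·           ·           
        │       │           │           
1       ·       ·           ·           
                                        
2                                       
                                        
3   · ─ ·               L               
                                        
4           · ─ ·                       
                                        
5   ·           ·                       
    │           │                       
6   ·       R   ·   B                   
Cursor: (0,1)                           
                                        
                                        
                                        
                                        
                                        


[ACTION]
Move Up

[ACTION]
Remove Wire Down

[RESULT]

   0 1 2 3 4 5 6                        
0      [.]      ·           ·           
                │           │           
1               ·           ·           
                                        
2                                       
                                        
3   · ─ ·               L               
                                        
4           · ─ ·                       
                                        
5   ·           ·                       
    │           │                       
6   ·       R   ·   B                   
Cursor: (0,1)                           
                                        
                                        
                                        
                                        
                                        


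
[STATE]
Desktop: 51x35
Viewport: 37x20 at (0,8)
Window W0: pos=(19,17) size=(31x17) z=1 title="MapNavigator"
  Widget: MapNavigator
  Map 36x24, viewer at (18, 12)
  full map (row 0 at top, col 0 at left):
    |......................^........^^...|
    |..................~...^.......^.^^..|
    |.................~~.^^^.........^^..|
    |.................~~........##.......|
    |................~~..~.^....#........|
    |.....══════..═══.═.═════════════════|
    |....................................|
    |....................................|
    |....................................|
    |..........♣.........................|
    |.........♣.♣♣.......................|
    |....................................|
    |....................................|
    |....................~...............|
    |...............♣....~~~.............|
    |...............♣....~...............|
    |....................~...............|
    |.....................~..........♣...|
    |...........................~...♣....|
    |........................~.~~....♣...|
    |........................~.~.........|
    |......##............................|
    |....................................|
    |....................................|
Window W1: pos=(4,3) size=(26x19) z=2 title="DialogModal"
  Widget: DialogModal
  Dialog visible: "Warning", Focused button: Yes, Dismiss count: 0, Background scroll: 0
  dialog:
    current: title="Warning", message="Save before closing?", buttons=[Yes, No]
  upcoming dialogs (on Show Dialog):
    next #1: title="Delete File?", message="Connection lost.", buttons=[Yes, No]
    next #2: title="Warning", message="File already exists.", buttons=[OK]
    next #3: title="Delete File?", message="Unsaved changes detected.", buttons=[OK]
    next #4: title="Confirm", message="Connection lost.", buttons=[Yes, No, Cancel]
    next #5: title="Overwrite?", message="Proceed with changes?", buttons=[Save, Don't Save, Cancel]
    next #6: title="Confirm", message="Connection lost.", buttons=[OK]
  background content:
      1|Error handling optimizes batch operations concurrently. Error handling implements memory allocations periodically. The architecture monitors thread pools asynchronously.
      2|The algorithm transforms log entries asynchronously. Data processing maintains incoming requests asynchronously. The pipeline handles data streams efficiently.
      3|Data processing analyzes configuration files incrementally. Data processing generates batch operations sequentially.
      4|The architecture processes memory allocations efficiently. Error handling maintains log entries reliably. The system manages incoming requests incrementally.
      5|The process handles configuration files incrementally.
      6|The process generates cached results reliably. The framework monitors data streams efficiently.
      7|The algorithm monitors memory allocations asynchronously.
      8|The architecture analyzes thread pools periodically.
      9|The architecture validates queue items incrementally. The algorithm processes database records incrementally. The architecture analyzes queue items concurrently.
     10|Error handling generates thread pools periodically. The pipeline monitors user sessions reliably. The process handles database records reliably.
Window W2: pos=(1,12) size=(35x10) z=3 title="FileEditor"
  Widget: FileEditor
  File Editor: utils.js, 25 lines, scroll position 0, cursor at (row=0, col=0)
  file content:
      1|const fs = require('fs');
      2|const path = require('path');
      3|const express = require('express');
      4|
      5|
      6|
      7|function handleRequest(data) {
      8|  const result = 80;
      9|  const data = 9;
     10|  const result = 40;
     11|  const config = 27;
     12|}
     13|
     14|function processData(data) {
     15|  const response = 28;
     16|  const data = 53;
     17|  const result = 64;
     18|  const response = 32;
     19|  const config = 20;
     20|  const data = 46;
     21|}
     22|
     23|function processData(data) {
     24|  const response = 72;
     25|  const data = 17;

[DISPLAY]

    ┃Data processing analyzes┃       
    ┃The architecture process┃       
    ┃The process handles conf┃       
    ┃Th┌──────────────────┐ca┃       
 ┏━━━━━━━━━━━━━━━━━━━━━━━━━━━━━━━━━┓ 
 ┃ FileEditor                      ┃ 
 ┠─────────────────────────────────┨ 
 ┃█onst fs = require('fs');       ▲┃ 
 ┃const path = require('path');   █┃ 
 ┃const express = require('express░┃━
 ┃                                ░┃ 
 ┃                                ░┃─
 ┃                                ▼┃.
 ┗━━━━━━━━━━━━━━━━━━━━━━━━━━━━━━━━━┛.
                   ┃.................
                   ┃......♣..........
                   ┃.....♣.♣♣........
                   ┃.................
                   ┃..............@..
                   ┃................~


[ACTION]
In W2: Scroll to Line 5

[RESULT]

    ┃Data processing analyzes┃       
    ┃The architecture process┃       
    ┃The process handles conf┃       
    ┃Th┌──────────────────┐ca┃       
 ┏━━━━━━━━━━━━━━━━━━━━━━━━━━━━━━━━━┓ 
 ┃ FileEditor                      ┃ 
 ┠─────────────────────────────────┨ 
 ┃                                ▲┃ 
 ┃                                █┃ 
 ┃function handleRequest(data) {  ░┃━
 ┃  const result = 80;            ░┃ 
 ┃  const data = 9;               ░┃─
 ┃  const result = 40;            ▼┃.
 ┗━━━━━━━━━━━━━━━━━━━━━━━━━━━━━━━━━┛.
                   ┃.................
                   ┃......♣..........
                   ┃.....♣.♣♣........
                   ┃.................
                   ┃..............@..
                   ┃................~


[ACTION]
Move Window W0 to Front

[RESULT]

    ┃Data processing analyzes┃       
    ┃The architecture process┃       
    ┃The process handles conf┃       
    ┃Th┌──────────────────┐ca┃       
 ┏━━━━━━━━━━━━━━━━━━━━━━━━━━━━━━━━━┓ 
 ┃ FileEditor                      ┃ 
 ┠─────────────────────────────────┨ 
 ┃                                ▲┃ 
 ┃                                █┃ 
 ┃function handleRe┏━━━━━━━━━━━━━━━━━
 ┃  const result = ┃ MapNavigator    
 ┃  const data = 9;┠─────────────────
 ┃  const result = ┃.................
 ┗━━━━━━━━━━━━━━━━━┃.................
                   ┃.................
                   ┃......♣..........
                   ┃.....♣.♣♣........
                   ┃.................
                   ┃..............@..
                   ┃................~


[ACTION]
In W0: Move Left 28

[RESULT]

    ┃Data processing analyzes┃       
    ┃The architecture process┃       
    ┃The process handles conf┃       
    ┃Th┌──────────────────┐ca┃       
 ┏━━━━━━━━━━━━━━━━━━━━━━━━━━━━━━━━━┓ 
 ┃ FileEditor                      ┃ 
 ┠─────────────────────────────────┨ 
 ┃                                ▲┃ 
 ┃                                █┃ 
 ┃function handleRe┏━━━━━━━━━━━━━━━━━
 ┃  const result = ┃ MapNavigator    
 ┃  const data = 9;┠─────────────────
 ┃  const result = ┃              ...
 ┗━━━━━━━━━━━━━━━━━┃              ...
                   ┃              ...
                   ┃              ...
                   ┃              ...
                   ┃              ...
                   ┃              @..
                   ┃              ...


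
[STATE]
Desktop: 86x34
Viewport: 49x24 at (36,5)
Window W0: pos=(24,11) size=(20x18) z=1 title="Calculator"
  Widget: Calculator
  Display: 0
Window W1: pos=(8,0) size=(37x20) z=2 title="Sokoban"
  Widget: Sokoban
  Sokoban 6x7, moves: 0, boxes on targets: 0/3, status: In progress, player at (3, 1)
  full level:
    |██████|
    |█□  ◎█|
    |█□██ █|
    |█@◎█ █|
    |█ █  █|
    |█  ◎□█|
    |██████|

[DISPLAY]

        ┃                                        
        ┃                                        
        ┃                                        
        ┃                                        
        ┃                                        
        ┃                                        
        ┃                                        
        ┃                                        
        ┃                                        
        ┃                                        
        ┃                                        
        ┃                                        
        ┃                                        
        ┃                                        
━━━━━━━━┛                                        
 │ - │ ┃                                         
─┼───┤ ┃                                         
 │ + │ ┃                                         
─┼───┤ ┃                                         
R│ M+│ ┃                                         
─┴───┘ ┃                                         
       ┃                                         
       ┃                                         
━━━━━━━┛                                         


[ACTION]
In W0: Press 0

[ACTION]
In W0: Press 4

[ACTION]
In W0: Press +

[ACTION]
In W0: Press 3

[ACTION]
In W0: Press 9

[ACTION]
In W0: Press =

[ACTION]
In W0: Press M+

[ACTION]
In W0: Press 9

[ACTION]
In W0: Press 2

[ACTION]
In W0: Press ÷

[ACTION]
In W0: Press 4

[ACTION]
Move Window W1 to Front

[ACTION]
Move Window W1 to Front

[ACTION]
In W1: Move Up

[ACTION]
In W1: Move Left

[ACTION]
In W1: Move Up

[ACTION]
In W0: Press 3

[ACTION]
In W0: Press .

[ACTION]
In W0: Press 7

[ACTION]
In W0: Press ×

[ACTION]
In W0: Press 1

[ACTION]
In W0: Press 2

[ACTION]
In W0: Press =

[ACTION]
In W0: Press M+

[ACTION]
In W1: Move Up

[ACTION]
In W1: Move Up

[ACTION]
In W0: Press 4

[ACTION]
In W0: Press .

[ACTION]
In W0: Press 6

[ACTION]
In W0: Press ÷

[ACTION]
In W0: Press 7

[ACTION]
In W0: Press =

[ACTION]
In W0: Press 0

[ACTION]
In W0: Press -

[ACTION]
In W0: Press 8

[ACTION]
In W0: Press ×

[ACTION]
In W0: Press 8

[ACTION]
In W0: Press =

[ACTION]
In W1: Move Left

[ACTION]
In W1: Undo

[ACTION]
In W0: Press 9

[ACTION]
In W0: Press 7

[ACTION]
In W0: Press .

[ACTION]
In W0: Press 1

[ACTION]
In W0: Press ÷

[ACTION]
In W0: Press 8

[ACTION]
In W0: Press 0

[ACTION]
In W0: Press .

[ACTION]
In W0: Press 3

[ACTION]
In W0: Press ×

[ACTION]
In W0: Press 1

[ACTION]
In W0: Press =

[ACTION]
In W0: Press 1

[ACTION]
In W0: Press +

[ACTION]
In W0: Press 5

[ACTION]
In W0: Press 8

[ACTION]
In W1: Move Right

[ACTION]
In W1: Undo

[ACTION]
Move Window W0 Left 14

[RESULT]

        ┃                                        
        ┃                                        
        ┃                                        
        ┃                                        
        ┃                                        
        ┃                                        
        ┃                                        
        ┃                                        
        ┃                                        
        ┃                                        
        ┃                                        
        ┃                                        
        ┃                                        
        ┃                                        
━━━━━━━━┛                                        
                                                 
                                                 
                                                 
                                                 
                                                 
                                                 
                                                 
                                                 
                                                 
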